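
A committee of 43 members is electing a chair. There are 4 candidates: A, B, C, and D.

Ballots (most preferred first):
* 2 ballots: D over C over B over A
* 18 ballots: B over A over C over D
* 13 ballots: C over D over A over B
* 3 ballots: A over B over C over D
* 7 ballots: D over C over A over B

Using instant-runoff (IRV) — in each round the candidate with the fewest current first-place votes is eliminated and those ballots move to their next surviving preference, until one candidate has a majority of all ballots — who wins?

C

Round 1: A 3, B 18, C 13, D 9. A eliminated.
Round 2: B 21, C 13, D 9. D eliminated.
Round 3: B 21, C 22. C has a majority (≥22).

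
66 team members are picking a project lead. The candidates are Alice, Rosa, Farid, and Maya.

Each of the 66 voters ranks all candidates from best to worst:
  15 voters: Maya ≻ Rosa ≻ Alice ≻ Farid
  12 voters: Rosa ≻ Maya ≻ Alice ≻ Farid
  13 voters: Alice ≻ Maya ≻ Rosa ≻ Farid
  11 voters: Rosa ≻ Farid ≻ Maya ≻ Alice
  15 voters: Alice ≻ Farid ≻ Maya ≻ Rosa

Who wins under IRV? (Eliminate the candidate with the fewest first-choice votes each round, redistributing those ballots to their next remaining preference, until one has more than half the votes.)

Rosa

Round 1: Alice 28, Rosa 23, Farid 0, Maya 15. Farid eliminated.
Round 2: Alice 28, Rosa 23, Maya 15. Maya eliminated.
Round 3: Alice 28, Rosa 38. Rosa has a majority (≥34).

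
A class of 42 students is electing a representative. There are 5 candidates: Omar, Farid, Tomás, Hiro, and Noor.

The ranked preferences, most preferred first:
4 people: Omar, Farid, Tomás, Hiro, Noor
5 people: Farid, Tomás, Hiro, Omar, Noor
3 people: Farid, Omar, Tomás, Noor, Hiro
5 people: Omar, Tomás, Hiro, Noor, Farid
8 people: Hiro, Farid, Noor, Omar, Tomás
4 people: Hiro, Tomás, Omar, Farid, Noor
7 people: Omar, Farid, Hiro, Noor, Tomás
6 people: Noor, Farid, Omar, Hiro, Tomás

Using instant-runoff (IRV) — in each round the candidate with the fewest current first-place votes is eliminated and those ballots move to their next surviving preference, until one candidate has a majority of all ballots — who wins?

Round 1: Omar 16, Farid 8, Tomás 0, Hiro 12, Noor 6. Tomás eliminated.
Round 2: Omar 16, Farid 8, Hiro 12, Noor 6. Noor eliminated.
Round 3: Omar 16, Farid 14, Hiro 12. Hiro eliminated.
Round 4: Omar 20, Farid 22. Farid has a majority (≥22).

Farid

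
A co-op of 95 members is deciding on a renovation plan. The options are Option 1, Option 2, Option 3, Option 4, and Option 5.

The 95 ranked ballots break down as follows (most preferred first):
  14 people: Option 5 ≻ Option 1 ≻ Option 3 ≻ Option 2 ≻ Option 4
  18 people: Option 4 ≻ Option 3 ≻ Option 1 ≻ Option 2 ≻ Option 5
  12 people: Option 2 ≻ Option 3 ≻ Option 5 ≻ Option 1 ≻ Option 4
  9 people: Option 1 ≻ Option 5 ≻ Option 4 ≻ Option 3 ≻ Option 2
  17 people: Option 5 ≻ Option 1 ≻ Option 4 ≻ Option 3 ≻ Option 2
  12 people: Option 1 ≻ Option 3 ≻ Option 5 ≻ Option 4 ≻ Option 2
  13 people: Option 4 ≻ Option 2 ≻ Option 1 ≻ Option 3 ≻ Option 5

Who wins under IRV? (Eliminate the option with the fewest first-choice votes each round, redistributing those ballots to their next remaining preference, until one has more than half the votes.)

Option 5

Round 1: Option 1 21, Option 2 12, Option 3 0, Option 4 31, Option 5 31. Option 3 eliminated.
Round 2: Option 1 21, Option 2 12, Option 4 31, Option 5 31. Option 2 eliminated.
Round 3: Option 1 21, Option 4 31, Option 5 43. Option 1 eliminated.
Round 4: Option 4 31, Option 5 64. Option 5 has a majority (≥48).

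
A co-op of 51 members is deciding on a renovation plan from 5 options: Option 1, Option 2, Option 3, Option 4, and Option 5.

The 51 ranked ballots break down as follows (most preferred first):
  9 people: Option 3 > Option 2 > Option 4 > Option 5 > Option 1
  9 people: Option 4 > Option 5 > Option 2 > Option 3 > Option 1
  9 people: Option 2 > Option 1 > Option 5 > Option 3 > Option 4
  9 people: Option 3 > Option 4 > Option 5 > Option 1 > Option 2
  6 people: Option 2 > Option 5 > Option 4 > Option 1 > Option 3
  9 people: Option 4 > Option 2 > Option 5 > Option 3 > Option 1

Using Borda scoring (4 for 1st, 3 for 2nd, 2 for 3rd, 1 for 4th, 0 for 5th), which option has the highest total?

Option 1: 9×0 + 9×0 + 9×3 + 9×1 + 6×1 + 9×0 = 42
Option 2: 9×3 + 9×2 + 9×4 + 9×0 + 6×4 + 9×3 = 132
Option 3: 9×4 + 9×1 + 9×1 + 9×4 + 6×0 + 9×1 = 99
Option 4: 9×2 + 9×4 + 9×0 + 9×3 + 6×2 + 9×4 = 129
Option 5: 9×1 + 9×3 + 9×2 + 9×2 + 6×3 + 9×2 = 108

Option 2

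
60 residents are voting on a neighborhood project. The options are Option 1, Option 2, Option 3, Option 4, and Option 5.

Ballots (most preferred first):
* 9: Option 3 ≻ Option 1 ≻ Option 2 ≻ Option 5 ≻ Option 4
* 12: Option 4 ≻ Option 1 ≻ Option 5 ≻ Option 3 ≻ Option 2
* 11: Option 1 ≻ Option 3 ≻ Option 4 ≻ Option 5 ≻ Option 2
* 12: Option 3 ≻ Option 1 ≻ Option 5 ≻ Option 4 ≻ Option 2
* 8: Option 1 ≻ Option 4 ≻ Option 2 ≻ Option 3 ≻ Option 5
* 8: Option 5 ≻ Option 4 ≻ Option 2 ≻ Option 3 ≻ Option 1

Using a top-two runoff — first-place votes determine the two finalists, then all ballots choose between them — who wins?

Round 1 first-place votes: Option 1 19, Option 2 0, Option 3 21, Option 4 12, Option 5 8. Option 3 and Option 1 advance.
Runoff: Option 3 is ranked above Option 1 on 29 ballots, Option 1 above Option 3 on 31.

Option 1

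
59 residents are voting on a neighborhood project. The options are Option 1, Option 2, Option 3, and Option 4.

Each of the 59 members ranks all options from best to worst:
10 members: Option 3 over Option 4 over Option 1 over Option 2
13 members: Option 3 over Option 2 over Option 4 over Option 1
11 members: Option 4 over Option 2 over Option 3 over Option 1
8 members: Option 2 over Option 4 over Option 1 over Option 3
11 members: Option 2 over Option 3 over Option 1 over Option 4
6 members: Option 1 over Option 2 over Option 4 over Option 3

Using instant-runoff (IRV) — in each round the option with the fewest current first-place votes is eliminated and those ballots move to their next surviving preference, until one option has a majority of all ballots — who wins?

Round 1: Option 1 6, Option 2 19, Option 3 23, Option 4 11. Option 1 eliminated.
Round 2: Option 2 25, Option 3 23, Option 4 11. Option 4 eliminated.
Round 3: Option 2 36, Option 3 23. Option 2 has a majority (≥30).

Option 2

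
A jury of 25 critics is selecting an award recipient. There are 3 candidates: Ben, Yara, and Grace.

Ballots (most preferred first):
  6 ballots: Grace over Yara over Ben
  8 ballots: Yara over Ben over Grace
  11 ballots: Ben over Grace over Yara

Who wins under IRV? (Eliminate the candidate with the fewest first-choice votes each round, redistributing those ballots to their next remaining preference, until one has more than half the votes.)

Yara

Round 1: Ben 11, Yara 8, Grace 6. Grace eliminated.
Round 2: Ben 11, Yara 14. Yara has a majority (≥13).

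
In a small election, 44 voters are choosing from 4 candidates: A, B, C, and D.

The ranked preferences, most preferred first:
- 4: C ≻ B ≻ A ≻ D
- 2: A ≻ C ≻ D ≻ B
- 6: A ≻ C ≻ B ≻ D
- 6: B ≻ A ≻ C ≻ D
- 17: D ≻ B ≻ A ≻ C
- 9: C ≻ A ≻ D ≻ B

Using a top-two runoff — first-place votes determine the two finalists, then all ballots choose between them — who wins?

C

Round 1 first-place votes: A 8, B 6, C 13, D 17. D and C advance.
Runoff: D is ranked above C on 17 ballots, C above D on 27.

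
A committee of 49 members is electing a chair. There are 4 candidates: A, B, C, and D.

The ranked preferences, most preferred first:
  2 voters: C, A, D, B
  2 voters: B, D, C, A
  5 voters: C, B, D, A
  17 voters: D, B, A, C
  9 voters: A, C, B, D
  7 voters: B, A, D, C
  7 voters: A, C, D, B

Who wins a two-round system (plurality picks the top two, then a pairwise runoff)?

A

Round 1 first-place votes: A 16, B 9, C 7, D 17. D and A advance.
Runoff: D is ranked above A on 24 ballots, A above D on 25.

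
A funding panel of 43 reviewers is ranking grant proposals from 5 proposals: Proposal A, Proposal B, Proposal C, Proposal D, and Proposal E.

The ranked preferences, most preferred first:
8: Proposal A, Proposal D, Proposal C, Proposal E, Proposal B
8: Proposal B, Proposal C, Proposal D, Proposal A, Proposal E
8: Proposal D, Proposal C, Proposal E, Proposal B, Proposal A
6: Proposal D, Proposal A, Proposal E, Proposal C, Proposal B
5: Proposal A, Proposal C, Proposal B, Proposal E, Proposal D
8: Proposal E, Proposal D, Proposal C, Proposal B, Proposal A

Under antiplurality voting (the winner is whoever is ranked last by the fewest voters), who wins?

Last-place votes: Proposal A 16, Proposal B 14, Proposal C 0, Proposal D 5, Proposal E 8.

Proposal C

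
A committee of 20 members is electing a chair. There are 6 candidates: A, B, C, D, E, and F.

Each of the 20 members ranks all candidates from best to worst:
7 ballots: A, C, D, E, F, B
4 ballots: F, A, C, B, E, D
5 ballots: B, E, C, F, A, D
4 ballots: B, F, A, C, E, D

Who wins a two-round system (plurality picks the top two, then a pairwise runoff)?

Round 1 first-place votes: A 7, B 9, C 0, D 0, E 0, F 4. B and A advance.
Runoff: B is ranked above A on 9 ballots, A above B on 11.

A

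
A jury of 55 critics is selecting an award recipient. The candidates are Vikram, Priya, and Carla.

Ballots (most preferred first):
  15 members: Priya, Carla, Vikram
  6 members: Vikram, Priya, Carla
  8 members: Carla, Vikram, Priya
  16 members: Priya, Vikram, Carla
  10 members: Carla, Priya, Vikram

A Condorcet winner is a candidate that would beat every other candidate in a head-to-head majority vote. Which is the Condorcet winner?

Priya vs Vikram: 41–14
Priya vs Carla: 37–18
Priya beats every other candidate.

Priya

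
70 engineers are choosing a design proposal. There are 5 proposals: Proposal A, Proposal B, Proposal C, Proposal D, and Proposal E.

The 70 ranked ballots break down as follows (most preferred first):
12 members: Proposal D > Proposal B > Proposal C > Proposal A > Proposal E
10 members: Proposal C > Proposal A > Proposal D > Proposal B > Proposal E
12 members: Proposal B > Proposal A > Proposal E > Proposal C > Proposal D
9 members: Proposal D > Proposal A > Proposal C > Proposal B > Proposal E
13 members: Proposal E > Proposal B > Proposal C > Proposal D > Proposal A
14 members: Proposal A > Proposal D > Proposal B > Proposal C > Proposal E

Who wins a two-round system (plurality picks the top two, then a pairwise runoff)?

Round 1 first-place votes: Proposal A 14, Proposal B 12, Proposal C 10, Proposal D 21, Proposal E 13. Proposal D and Proposal A advance.
Runoff: Proposal D is ranked above Proposal A on 34 ballots, Proposal A above Proposal D on 36.

Proposal A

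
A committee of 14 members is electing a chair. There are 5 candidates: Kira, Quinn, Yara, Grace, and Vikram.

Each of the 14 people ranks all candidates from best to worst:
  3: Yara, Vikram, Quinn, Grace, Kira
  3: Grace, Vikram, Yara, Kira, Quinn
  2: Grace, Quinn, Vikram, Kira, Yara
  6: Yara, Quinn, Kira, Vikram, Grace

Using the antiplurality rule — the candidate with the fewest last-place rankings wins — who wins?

Last-place votes: Kira 3, Quinn 3, Yara 2, Grace 6, Vikram 0.

Vikram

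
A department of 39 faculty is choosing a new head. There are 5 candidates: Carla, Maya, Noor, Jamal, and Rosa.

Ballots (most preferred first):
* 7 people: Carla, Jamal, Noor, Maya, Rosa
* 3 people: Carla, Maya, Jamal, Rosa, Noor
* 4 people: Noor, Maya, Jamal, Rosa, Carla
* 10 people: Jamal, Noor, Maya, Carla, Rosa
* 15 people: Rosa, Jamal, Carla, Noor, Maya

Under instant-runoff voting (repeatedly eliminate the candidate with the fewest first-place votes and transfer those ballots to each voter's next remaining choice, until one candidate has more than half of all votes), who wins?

Round 1: Carla 10, Maya 0, Noor 4, Jamal 10, Rosa 15. Maya eliminated.
Round 2: Carla 10, Noor 4, Jamal 10, Rosa 15. Noor eliminated.
Round 3: Carla 10, Jamal 14, Rosa 15. Carla eliminated.
Round 4: Jamal 24, Rosa 15. Jamal has a majority (≥20).

Jamal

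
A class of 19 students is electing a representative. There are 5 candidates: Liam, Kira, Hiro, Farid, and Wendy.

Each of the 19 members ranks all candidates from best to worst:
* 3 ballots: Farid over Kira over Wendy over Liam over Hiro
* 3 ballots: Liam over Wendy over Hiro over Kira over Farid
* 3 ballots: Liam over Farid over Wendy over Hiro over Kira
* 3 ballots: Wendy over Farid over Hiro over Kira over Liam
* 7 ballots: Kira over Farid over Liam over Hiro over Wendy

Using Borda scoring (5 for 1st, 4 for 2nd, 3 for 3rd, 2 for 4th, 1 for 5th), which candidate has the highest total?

Liam: 3×2 + 3×5 + 3×5 + 3×1 + 7×3 = 60
Kira: 3×4 + 3×2 + 3×1 + 3×2 + 7×5 = 62
Hiro: 3×1 + 3×3 + 3×2 + 3×3 + 7×2 = 41
Farid: 3×5 + 3×1 + 3×4 + 3×4 + 7×4 = 70
Wendy: 3×3 + 3×4 + 3×3 + 3×5 + 7×1 = 52

Farid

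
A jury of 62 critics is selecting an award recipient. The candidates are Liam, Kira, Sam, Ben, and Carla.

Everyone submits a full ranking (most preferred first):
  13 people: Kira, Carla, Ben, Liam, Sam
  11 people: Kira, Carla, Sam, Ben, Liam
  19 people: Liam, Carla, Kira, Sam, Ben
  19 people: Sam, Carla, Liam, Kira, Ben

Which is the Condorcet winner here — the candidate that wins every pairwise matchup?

Carla vs Liam: 43–19
Carla vs Kira: 38–24
Carla vs Sam: 43–19
Carla vs Ben: 62–0
Carla beats every other candidate.

Carla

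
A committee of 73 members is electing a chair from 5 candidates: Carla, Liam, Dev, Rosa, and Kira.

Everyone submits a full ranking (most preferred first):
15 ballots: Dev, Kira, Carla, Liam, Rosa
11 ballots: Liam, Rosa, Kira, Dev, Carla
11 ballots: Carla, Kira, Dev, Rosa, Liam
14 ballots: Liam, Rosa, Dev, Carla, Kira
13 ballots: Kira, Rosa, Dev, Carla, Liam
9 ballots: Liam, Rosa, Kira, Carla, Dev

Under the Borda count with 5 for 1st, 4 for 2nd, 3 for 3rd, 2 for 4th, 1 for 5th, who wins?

Carla: 15×3 + 11×1 + 11×5 + 14×2 + 13×2 + 9×2 = 183
Liam: 15×2 + 11×5 + 11×1 + 14×5 + 13×1 + 9×5 = 224
Dev: 15×5 + 11×2 + 11×3 + 14×3 + 13×3 + 9×1 = 220
Rosa: 15×1 + 11×4 + 11×2 + 14×4 + 13×4 + 9×4 = 225
Kira: 15×4 + 11×3 + 11×4 + 14×1 + 13×5 + 9×3 = 243

Kira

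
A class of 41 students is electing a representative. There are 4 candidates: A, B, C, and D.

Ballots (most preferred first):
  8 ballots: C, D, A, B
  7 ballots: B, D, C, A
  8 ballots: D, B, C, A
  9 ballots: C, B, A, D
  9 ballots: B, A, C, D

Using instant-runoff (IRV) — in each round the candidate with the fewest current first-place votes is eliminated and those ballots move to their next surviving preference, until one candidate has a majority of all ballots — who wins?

B

Round 1: A 0, B 16, C 17, D 8. A eliminated.
Round 2: B 16, C 17, D 8. D eliminated.
Round 3: B 24, C 17. B has a majority (≥21).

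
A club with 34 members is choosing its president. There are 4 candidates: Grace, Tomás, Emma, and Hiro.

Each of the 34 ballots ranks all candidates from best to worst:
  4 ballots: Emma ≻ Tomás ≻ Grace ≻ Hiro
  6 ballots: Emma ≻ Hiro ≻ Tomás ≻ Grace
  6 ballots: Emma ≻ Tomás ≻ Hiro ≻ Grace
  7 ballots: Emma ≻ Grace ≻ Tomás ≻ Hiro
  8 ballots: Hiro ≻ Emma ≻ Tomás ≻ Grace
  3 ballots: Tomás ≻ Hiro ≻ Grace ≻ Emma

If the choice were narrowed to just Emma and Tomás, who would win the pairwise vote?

Emma

Emma is ranked above Tomás on 31 ballots; Tomás above Emma on 3.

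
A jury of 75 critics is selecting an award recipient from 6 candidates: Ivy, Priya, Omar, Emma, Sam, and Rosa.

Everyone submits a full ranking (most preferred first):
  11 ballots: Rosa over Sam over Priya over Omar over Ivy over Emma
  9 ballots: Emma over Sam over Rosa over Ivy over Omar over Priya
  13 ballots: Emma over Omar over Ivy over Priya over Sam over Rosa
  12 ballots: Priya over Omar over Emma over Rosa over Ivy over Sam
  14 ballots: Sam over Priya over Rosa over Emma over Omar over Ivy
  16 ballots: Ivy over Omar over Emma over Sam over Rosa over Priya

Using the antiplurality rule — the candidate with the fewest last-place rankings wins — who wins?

Last-place votes: Ivy 14, Priya 25, Omar 0, Emma 11, Sam 12, Rosa 13.

Omar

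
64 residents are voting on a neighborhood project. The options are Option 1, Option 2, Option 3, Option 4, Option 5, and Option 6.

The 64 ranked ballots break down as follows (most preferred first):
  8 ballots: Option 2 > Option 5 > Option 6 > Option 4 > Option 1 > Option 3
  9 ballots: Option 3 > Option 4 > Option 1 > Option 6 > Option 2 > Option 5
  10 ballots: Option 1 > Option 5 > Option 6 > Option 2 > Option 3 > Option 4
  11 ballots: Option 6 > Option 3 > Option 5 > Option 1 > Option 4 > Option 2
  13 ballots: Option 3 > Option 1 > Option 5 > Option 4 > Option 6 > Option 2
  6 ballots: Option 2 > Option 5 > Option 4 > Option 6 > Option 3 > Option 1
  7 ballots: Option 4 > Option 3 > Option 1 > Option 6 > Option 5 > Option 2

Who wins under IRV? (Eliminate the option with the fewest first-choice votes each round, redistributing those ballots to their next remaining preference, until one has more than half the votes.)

Option 6

Round 1: Option 1 10, Option 2 14, Option 3 22, Option 4 7, Option 5 0, Option 6 11. Option 5 eliminated.
Round 2: Option 1 10, Option 2 14, Option 3 22, Option 4 7, Option 6 11. Option 4 eliminated.
Round 3: Option 1 10, Option 2 14, Option 3 29, Option 6 11. Option 1 eliminated.
Round 4: Option 2 14, Option 3 29, Option 6 21. Option 2 eliminated.
Round 5: Option 3 29, Option 6 35. Option 6 has a majority (≥33).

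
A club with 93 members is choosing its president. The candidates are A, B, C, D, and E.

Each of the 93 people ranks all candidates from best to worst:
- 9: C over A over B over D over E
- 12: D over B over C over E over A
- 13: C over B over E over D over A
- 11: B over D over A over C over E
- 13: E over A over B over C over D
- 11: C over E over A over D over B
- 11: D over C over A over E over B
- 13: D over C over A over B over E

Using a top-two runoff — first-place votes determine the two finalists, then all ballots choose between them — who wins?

D

Round 1 first-place votes: A 0, B 11, C 33, D 36, E 13. D and C advance.
Runoff: D is ranked above C on 47 ballots, C above D on 46.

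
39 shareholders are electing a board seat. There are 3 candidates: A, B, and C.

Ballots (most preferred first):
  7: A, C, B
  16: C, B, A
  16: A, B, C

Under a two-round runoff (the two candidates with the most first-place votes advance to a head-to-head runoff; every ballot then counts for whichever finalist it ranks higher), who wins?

A

Round 1 first-place votes: A 23, B 0, C 16. A and C advance.
Runoff: A is ranked above C on 23 ballots, C above A on 16.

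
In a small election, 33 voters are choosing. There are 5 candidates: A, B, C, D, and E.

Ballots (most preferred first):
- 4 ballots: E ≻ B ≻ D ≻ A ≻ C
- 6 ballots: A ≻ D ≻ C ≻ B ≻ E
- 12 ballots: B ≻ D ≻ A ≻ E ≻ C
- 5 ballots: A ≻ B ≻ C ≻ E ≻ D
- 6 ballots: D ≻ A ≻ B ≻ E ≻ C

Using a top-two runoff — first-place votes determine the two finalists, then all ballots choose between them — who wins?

A

Round 1 first-place votes: A 11, B 12, C 0, D 6, E 4. B and A advance.
Runoff: B is ranked above A on 16 ballots, A above B on 17.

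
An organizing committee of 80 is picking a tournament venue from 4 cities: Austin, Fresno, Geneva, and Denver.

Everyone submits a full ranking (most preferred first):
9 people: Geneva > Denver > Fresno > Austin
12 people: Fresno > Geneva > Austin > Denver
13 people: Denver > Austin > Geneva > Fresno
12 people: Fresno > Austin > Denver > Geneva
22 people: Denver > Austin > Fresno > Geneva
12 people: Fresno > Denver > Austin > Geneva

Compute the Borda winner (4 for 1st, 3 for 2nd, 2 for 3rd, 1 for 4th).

Austin: 9×1 + 12×2 + 13×3 + 12×3 + 22×3 + 12×2 = 198
Fresno: 9×2 + 12×4 + 13×1 + 12×4 + 22×2 + 12×4 = 219
Geneva: 9×4 + 12×3 + 13×2 + 12×1 + 22×1 + 12×1 = 144
Denver: 9×3 + 12×1 + 13×4 + 12×2 + 22×4 + 12×3 = 239

Denver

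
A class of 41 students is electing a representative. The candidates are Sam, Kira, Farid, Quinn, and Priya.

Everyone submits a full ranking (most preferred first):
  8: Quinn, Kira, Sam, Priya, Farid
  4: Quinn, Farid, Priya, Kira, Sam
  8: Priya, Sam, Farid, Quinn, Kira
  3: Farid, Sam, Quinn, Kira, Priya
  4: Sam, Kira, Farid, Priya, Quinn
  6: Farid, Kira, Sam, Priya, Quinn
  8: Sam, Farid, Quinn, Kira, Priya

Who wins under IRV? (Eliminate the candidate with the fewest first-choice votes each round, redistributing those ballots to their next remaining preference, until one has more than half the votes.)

Sam

Round 1: Sam 12, Kira 0, Farid 9, Quinn 12, Priya 8. Kira eliminated.
Round 2: Sam 12, Farid 9, Quinn 12, Priya 8. Priya eliminated.
Round 3: Sam 20, Farid 9, Quinn 12. Farid eliminated.
Round 4: Sam 29, Quinn 12. Sam has a majority (≥21).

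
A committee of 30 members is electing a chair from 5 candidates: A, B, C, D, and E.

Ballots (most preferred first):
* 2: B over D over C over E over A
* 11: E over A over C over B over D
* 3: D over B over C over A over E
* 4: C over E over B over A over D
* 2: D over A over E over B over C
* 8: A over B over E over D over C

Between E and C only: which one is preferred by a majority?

E

E is ranked above C on 21 ballots; C above E on 9.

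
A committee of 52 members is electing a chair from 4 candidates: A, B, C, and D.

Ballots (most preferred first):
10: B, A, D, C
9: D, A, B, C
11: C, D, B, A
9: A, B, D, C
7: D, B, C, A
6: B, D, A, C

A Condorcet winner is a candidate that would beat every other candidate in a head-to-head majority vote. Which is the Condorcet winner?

D vs A: 33–19
D vs B: 27–25
D vs C: 41–11
D beats every other candidate.

D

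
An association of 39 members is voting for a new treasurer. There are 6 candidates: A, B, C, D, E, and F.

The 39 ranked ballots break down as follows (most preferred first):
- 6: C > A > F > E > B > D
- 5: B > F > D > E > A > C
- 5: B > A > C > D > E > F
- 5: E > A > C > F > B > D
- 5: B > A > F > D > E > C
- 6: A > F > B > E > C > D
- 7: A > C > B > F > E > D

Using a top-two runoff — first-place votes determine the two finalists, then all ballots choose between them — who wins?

A

Round 1 first-place votes: A 13, B 15, C 6, D 0, E 5, F 0. B and A advance.
Runoff: B is ranked above A on 15 ballots, A above B on 24.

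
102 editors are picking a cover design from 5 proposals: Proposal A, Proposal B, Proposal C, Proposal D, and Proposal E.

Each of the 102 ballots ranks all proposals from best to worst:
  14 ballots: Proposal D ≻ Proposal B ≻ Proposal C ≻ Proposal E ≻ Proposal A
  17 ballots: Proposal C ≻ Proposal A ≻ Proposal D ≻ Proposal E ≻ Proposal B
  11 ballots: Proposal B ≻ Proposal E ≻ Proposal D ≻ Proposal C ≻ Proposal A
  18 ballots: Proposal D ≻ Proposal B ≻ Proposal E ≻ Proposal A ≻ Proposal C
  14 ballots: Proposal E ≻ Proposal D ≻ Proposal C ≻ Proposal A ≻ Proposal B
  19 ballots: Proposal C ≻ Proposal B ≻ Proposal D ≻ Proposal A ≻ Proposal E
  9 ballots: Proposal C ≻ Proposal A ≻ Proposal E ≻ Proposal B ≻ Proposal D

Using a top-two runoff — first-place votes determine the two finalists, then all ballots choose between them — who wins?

Proposal D

Round 1 first-place votes: Proposal A 0, Proposal B 11, Proposal C 45, Proposal D 32, Proposal E 14. Proposal C and Proposal D advance.
Runoff: Proposal C is ranked above Proposal D on 45 ballots, Proposal D above Proposal C on 57.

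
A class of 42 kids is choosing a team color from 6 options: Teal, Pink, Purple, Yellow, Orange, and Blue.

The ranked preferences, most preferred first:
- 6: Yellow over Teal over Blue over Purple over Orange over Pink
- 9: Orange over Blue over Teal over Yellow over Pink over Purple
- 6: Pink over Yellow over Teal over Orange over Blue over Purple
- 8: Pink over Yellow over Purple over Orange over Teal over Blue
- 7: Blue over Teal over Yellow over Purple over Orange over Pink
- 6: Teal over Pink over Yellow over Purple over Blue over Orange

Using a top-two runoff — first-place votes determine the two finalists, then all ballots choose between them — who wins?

Round 1 first-place votes: Teal 6, Pink 14, Purple 0, Yellow 6, Orange 9, Blue 7. Pink and Orange advance.
Runoff: Pink is ranked above Orange on 20 ballots, Orange above Pink on 22.

Orange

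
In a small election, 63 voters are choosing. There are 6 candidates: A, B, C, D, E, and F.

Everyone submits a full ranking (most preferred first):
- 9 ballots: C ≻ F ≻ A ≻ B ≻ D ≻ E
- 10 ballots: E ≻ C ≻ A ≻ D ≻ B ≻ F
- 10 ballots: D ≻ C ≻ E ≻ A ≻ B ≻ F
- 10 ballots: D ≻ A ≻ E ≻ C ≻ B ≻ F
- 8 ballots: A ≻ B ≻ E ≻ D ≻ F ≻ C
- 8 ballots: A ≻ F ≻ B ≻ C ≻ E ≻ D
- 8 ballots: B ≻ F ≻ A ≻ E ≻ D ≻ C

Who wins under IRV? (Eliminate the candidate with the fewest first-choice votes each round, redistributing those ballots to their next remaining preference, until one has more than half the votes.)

A

Round 1: A 16, B 8, C 9, D 20, E 10, F 0. F eliminated.
Round 2: A 16, B 8, C 9, D 20, E 10. B eliminated.
Round 3: A 24, C 9, D 20, E 10. C eliminated.
Round 4: A 33, D 20, E 10. A has a majority (≥32).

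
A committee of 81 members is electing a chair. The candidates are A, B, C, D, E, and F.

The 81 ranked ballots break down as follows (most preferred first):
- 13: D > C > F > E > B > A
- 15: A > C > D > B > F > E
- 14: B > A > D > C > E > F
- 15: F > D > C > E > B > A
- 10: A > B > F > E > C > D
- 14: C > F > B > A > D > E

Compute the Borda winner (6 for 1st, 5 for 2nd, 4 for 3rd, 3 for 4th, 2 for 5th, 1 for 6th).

C

A: 13×1 + 15×6 + 14×5 + 15×1 + 10×6 + 14×3 = 290
B: 13×2 + 15×3 + 14×6 + 15×2 + 10×5 + 14×4 = 291
C: 13×5 + 15×5 + 14×3 + 15×4 + 10×2 + 14×6 = 346
D: 13×6 + 15×4 + 14×4 + 15×5 + 10×1 + 14×2 = 307
E: 13×3 + 15×1 + 14×2 + 15×3 + 10×3 + 14×1 = 171
F: 13×4 + 15×2 + 14×1 + 15×6 + 10×4 + 14×5 = 296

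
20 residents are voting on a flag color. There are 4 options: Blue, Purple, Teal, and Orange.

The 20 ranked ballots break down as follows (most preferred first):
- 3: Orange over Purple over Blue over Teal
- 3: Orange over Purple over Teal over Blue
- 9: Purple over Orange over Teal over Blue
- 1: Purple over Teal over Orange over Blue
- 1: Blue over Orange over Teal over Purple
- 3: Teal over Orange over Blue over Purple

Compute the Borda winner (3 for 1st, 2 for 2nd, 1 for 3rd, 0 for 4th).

Orange

Blue: 3×1 + 3×0 + 9×0 + 1×0 + 1×3 + 3×1 = 9
Purple: 3×2 + 3×2 + 9×3 + 1×3 + 1×0 + 3×0 = 42
Teal: 3×0 + 3×1 + 9×1 + 1×2 + 1×1 + 3×3 = 24
Orange: 3×3 + 3×3 + 9×2 + 1×1 + 1×2 + 3×2 = 45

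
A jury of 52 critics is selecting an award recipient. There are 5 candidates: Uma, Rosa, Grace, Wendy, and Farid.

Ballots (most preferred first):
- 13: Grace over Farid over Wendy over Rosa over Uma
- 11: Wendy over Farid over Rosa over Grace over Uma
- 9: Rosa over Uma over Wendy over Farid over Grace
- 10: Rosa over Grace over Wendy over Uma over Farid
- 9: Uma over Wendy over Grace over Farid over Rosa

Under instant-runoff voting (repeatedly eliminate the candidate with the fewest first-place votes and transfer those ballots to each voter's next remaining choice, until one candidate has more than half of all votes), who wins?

Wendy

Round 1: Uma 9, Rosa 19, Grace 13, Wendy 11, Farid 0. Farid eliminated.
Round 2: Uma 9, Rosa 19, Grace 13, Wendy 11. Uma eliminated.
Round 3: Rosa 19, Grace 13, Wendy 20. Grace eliminated.
Round 4: Rosa 19, Wendy 33. Wendy has a majority (≥27).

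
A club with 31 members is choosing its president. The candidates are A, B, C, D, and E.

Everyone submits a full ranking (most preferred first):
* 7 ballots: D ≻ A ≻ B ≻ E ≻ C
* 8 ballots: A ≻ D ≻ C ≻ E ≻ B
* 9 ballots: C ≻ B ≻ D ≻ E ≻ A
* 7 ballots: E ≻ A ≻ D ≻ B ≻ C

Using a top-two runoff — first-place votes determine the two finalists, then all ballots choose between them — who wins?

Round 1 first-place votes: A 8, B 0, C 9, D 7, E 7. C and A advance.
Runoff: C is ranked above A on 9 ballots, A above C on 22.

A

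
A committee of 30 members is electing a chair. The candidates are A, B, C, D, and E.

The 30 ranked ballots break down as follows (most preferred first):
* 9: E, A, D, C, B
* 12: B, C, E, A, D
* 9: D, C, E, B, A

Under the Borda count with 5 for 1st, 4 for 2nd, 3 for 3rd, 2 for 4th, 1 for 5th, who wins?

A: 9×4 + 12×2 + 9×1 = 69
B: 9×1 + 12×5 + 9×2 = 87
C: 9×2 + 12×4 + 9×4 = 102
D: 9×3 + 12×1 + 9×5 = 84
E: 9×5 + 12×3 + 9×3 = 108

E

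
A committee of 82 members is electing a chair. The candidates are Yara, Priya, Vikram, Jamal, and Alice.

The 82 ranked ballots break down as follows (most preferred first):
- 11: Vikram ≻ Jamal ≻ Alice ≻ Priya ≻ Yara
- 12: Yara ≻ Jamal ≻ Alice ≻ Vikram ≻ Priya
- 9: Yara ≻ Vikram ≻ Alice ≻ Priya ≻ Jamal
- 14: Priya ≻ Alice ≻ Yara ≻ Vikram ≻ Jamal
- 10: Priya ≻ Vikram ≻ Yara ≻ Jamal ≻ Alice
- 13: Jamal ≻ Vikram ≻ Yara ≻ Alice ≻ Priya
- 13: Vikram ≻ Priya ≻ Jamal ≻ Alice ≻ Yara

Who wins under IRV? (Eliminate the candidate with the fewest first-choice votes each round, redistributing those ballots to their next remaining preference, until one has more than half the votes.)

Round 1: Yara 21, Priya 24, Vikram 24, Jamal 13, Alice 0. Alice eliminated.
Round 2: Yara 21, Priya 24, Vikram 24, Jamal 13. Jamal eliminated.
Round 3: Yara 21, Priya 24, Vikram 37. Yara eliminated.
Round 4: Priya 24, Vikram 58. Vikram has a majority (≥42).

Vikram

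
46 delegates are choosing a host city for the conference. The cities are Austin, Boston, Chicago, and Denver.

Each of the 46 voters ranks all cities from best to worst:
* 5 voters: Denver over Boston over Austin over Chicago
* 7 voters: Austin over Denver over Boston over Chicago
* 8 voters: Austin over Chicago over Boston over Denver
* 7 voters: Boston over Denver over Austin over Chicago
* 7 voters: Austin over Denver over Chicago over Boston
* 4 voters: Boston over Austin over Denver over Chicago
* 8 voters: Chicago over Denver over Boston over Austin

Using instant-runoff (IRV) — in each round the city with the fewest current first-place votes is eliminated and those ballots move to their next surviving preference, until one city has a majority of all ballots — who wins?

Round 1: Austin 22, Boston 11, Chicago 8, Denver 5. Denver eliminated.
Round 2: Austin 22, Boston 16, Chicago 8. Chicago eliminated.
Round 3: Austin 22, Boston 24. Boston has a majority (≥24).

Boston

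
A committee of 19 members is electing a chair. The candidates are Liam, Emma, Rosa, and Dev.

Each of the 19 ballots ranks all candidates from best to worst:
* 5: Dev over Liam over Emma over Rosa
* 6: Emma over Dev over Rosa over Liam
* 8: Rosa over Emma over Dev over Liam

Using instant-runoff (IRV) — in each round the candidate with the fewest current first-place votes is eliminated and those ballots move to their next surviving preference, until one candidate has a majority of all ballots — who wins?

Round 1: Liam 0, Emma 6, Rosa 8, Dev 5. Liam eliminated.
Round 2: Emma 6, Rosa 8, Dev 5. Dev eliminated.
Round 3: Emma 11, Rosa 8. Emma has a majority (≥10).

Emma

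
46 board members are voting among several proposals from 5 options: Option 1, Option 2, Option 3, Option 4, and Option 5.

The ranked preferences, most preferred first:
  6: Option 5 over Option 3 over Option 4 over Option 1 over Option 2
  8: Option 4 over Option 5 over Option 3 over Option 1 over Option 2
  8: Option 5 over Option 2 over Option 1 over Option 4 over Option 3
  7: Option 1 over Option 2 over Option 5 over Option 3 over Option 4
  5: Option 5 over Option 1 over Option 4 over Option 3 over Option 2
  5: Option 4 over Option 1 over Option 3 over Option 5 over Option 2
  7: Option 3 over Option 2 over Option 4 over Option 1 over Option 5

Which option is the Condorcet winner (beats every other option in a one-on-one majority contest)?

Option 5 vs Option 1: 27–19
Option 5 vs Option 2: 32–14
Option 5 vs Option 3: 34–12
Option 5 vs Option 4: 26–20
Option 5 beats every other option.

Option 5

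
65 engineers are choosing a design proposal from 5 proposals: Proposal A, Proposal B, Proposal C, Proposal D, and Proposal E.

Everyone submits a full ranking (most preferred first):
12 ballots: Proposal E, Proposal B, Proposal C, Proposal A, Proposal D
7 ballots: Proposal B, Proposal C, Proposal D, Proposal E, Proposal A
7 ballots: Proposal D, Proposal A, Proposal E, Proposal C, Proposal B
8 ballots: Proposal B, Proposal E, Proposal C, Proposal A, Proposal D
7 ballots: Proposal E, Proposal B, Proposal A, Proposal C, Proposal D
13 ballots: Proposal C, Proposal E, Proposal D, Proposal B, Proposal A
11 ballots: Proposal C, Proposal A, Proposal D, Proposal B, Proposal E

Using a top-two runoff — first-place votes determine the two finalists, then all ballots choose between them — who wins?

Proposal E

Round 1 first-place votes: Proposal A 0, Proposal B 15, Proposal C 24, Proposal D 7, Proposal E 19. Proposal C and Proposal E advance.
Runoff: Proposal C is ranked above Proposal E on 31 ballots, Proposal E above Proposal C on 34.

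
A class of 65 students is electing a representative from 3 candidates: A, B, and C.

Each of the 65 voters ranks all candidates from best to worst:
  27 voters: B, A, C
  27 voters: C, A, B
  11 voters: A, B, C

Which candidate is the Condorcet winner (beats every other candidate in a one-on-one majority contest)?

A

A vs B: 38–27
A vs C: 38–27
A beats every other candidate.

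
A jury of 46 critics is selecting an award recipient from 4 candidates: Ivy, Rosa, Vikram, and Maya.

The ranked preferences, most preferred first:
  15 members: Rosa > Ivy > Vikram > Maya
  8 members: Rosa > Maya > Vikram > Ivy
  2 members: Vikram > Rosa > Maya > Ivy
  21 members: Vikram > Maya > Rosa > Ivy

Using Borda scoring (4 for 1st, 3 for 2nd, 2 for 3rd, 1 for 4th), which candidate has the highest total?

Ivy: 15×3 + 8×1 + 2×1 + 21×1 = 76
Rosa: 15×4 + 8×4 + 2×3 + 21×2 = 140
Vikram: 15×2 + 8×2 + 2×4 + 21×4 = 138
Maya: 15×1 + 8×3 + 2×2 + 21×3 = 106

Rosa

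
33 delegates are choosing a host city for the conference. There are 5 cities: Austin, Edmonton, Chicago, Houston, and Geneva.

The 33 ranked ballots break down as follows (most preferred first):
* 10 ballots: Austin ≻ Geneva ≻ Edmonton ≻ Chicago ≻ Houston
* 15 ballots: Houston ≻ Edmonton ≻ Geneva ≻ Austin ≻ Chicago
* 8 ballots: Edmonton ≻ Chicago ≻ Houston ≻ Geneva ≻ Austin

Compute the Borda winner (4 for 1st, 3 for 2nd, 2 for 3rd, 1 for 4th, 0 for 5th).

Austin: 10×4 + 15×1 + 8×0 = 55
Edmonton: 10×2 + 15×3 + 8×4 = 97
Chicago: 10×1 + 15×0 + 8×3 = 34
Houston: 10×0 + 15×4 + 8×2 = 76
Geneva: 10×3 + 15×2 + 8×1 = 68

Edmonton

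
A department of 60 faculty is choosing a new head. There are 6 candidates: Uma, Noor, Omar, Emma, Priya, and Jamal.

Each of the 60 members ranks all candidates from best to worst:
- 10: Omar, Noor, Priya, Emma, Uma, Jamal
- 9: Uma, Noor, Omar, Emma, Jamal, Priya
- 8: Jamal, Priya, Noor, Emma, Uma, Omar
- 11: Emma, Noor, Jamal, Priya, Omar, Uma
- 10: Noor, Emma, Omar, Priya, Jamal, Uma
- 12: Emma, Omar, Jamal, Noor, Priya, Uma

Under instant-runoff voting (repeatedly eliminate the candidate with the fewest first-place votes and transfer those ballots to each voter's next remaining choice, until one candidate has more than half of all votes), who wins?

Noor

Round 1: Uma 9, Noor 10, Omar 10, Emma 23, Priya 0, Jamal 8. Priya eliminated.
Round 2: Uma 9, Noor 10, Omar 10, Emma 23, Jamal 8. Jamal eliminated.
Round 3: Uma 9, Noor 18, Omar 10, Emma 23. Uma eliminated.
Round 4: Noor 27, Omar 10, Emma 23. Omar eliminated.
Round 5: Noor 37, Emma 23. Noor has a majority (≥31).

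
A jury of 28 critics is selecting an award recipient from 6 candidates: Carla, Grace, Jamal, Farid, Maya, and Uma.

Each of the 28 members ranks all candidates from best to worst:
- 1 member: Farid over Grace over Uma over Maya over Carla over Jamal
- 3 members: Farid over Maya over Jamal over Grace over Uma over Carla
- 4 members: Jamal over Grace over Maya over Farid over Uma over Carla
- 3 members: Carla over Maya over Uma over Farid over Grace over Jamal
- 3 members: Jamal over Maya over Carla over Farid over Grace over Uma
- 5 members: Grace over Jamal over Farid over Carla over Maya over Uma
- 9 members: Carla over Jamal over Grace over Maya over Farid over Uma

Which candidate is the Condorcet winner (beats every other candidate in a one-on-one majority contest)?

Jamal

Jamal vs Carla: 15–13
Jamal vs Grace: 19–9
Jamal vs Farid: 21–7
Jamal vs Maya: 21–7
Jamal vs Uma: 24–4
Jamal beats every other candidate.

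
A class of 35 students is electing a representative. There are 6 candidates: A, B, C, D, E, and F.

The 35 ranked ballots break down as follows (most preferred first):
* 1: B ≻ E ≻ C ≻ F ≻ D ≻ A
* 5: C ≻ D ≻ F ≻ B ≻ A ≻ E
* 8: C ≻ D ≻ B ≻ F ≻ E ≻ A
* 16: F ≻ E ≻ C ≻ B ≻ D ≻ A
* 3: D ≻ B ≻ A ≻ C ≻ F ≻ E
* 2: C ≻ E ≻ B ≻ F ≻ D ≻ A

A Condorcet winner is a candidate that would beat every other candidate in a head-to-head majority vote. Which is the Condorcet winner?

C

C vs A: 32–3
C vs B: 31–4
C vs D: 32–3
C vs E: 18–17
C vs F: 19–16
C beats every other candidate.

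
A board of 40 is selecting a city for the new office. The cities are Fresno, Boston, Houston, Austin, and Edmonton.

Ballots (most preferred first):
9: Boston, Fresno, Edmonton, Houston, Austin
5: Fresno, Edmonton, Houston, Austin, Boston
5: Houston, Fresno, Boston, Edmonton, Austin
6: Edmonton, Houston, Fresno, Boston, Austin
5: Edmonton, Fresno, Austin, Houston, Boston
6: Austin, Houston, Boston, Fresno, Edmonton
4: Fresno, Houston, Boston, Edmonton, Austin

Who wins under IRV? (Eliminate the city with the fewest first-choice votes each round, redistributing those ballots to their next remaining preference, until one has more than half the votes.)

Round 1: Fresno 9, Boston 9, Houston 5, Austin 6, Edmonton 11. Houston eliminated.
Round 2: Fresno 14, Boston 9, Austin 6, Edmonton 11. Austin eliminated.
Round 3: Fresno 14, Boston 15, Edmonton 11. Edmonton eliminated.
Round 4: Fresno 25, Boston 15. Fresno has a majority (≥21).

Fresno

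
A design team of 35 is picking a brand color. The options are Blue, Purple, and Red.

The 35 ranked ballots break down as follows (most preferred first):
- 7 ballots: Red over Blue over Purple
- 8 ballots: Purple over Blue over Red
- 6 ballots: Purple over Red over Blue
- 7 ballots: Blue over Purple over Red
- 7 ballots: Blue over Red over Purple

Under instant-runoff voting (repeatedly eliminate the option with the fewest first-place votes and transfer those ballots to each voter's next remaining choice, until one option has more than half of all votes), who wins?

Blue

Round 1: Blue 14, Purple 14, Red 7. Red eliminated.
Round 2: Blue 21, Purple 14. Blue has a majority (≥18).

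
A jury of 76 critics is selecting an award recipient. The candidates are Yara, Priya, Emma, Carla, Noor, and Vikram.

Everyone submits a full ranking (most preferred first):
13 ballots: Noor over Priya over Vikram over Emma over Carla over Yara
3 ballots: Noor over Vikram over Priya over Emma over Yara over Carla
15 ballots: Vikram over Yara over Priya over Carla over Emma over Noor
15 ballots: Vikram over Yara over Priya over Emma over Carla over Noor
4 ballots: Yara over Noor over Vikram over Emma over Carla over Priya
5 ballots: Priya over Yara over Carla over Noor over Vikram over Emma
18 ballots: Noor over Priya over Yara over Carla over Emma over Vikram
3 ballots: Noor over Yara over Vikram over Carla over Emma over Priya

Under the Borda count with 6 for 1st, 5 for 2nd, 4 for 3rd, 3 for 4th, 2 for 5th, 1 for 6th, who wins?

Priya

Yara: 13×1 + 3×2 + 15×5 + 15×5 + 4×6 + 5×5 + 18×4 + 3×5 = 305
Priya: 13×5 + 3×4 + 15×4 + 15×4 + 4×1 + 5×6 + 18×5 + 3×1 = 324
Emma: 13×3 + 3×3 + 15×2 + 15×3 + 4×3 + 5×1 + 18×2 + 3×2 = 182
Carla: 13×2 + 3×1 + 15×3 + 15×2 + 4×2 + 5×4 + 18×3 + 3×3 = 195
Noor: 13×6 + 3×6 + 15×1 + 15×1 + 4×5 + 5×3 + 18×6 + 3×6 = 287
Vikram: 13×4 + 3×5 + 15×6 + 15×6 + 4×4 + 5×2 + 18×1 + 3×4 = 303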